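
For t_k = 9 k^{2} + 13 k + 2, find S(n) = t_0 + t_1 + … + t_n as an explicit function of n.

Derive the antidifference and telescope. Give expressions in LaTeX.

Ratio r(k) = (9*k**2 + 31*k + 24)/(9*k**2 + 13*k + 2).
So A=1 and B=1, with C=k**2 + 13*k/9 + 2/9.
Key eq: (1)·f(k+1) = (1)·f(k) + (k**2 + 13*k/9 + 2/9).
From deg A=0, deg B=0, deg C=2: d=3.
Coefficient equations give f(k) = k*(3*k**2 + 2*k - 3)/9.
So s_k = (B(k−1)f/C)·t_k = (k*(3*k**2 + 2*k - 3)/(9*k**2 + 13*k + 2))·t_k = k*(3*k**2 + 2*k - 3).
Check: Δs_k = 9*k**2 + 13*k + 2. ✓
Σ_(k=0)^n t_k = s_(n+1) − s_(0) = (3*n**3 + 11*n**2 + 10*n + 2) − (0), i.e. 3*n**3 + 11*n**2 + 10*n + 2.

S(n) = 3 n^{3} + 11 n^{2} + 10 n + 2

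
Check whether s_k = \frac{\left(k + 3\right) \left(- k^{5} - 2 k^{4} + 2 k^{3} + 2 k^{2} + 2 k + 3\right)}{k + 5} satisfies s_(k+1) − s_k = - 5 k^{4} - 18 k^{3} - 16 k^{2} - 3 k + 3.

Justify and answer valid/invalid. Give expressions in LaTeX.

s_(k+1) = (-k**6 - 11*k**5 - 44*k**4 - 78*k**3 - 57*k**2 + 2*k + 24)/(k + 6)
s_(k+1) − s_k = (-5*k**6 - 65*k**5 - 282*k**4 - 503*k**3 - 340*k**2 - 29*k + 66)/(k**2 + 11*k + 30)
(s_(k+1) − s_k) − t_k = 2*(4*k**5 + 41*k**4 + 108*k**3 + 85*k**2 + 14*k - 12)/(k**2 + 11*k + 30)

Invalid: residual \frac{2 \left(4 k^{5} + 41 k^{4} + 108 k^{3} + 85 k^{2} + 14 k - 12\right)}{k^{2} + 11 k + 30} ≠ 0.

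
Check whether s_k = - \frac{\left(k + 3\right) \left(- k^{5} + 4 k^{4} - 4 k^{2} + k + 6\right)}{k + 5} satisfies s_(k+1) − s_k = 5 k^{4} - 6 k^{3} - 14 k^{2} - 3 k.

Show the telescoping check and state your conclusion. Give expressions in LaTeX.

Invalid: residual \frac{2 \left(- 4 k^{5} - 23 k^{4} + 44 k^{3} + 77 k^{2} + 14 k - 6\right)}{k^{2} + 11 k + 30} ≠ 0.

s_(k+1) = -(k + 4)*(k - (k + 1)**5 + 4*(k + 1)**4 - 4*(k + 1)**2 + 7)/(k + 6)
s_(k+1) − s_k = (5*k**6 + 41*k**5 + 24*k**4 - 249*k**3 - 299*k**2 - 62*k - 12)/(k**2 + 11*k + 30)
(s_(k+1) − s_k) − t_k = 2*(-4*k**5 - 23*k**4 + 44*k**3 + 77*k**2 + 14*k - 6)/(k**2 + 11*k + 30)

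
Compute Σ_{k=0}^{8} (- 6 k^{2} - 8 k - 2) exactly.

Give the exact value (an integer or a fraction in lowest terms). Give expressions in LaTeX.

Compute t_(k+1)/t_k: get (3*k**2 + 10*k + 8)/(3*k**2 + 4*k + 1).
Normal form (A,B,C) = (1, 1, k**2 + 4*k/3 + 1/3).
Solve (1)·f(k+1) − (1)·f(k) = k**2 + 4*k/3 + 1/3.
deg f ≤ 3 (via 0,0,2).
Solve for f: f(k) = k*(k + 1)*(2*k - 1)/6 (degree 3 ≤ 3).
Then R = B(k−1)f/C = k*(2*k - 1)/(2*(3*k + 1)), so s_k = R(k)·t_k = k*(-2*k**2 - k + 1).
Verify: -6*k**2 - 8*k - 2 matches t_k.
Evaluate s at k=9 and k=0: -1530 and 0; difference -1530.

Σ = -1530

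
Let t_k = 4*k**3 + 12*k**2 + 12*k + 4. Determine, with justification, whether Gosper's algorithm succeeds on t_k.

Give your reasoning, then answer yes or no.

r(k) = (k**3 + 6*k**2 + 12*k + 8)/(k**3 + 3*k**2 + 3*k + 1) after simplifying.
A = 1, B = 1, C = k**3 + 3*k**2 + 3*k + 1.
f must satisfy (1)·f(k+1) − (1)·f(k) = k**3 + 3*k**2 + 3*k + 1.
deg f ≤ 4 (via 0,0,3).
Solving with deg f ≤ 4: f(k) = k**2*(k + 1)**2/4.
R(k) = B(k−1)·f(k)/C(k) = k**2/(4*(k + 1)); s_k = R·t_k = k**2*(k**2 + 2*k + 1).
Check: Δs_k = 4*k**3 + 12*k**2 + 12*k + 4. ✓

Yes. s_k = k**2*(k**2 + 2*k + 1).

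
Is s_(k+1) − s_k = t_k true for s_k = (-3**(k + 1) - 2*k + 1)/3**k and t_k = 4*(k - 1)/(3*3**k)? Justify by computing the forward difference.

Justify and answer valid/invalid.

s_(k+1) = (-9*3**k - 2*k - 1)/(3*3**k)
s_(k+1) − s_k = 4*(k - 1)/(3*3**k)
(s_(k+1) − s_k) − t_k = 0

valid (s_(k+1) − s_k reduces to t_k)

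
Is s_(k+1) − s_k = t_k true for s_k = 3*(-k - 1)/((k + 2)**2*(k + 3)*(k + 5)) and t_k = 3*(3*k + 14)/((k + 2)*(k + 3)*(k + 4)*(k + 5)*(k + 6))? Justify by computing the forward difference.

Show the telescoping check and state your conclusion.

s_(k+1) = 3*(-k - 2)/((k + 3)**2*(k + 4)*(k + 6))
s_(k+1) − s_k = 3*(3*k**3 + 25*k**2 + 58*k + 32)/(k**7 + 25*k**6 + 261*k**5 + 1475*k**4 + 4874*k**3 + 9420*k**2 + 9864*k + 4320)
(s_(k+1) − s_k) − t_k = 6*(-2*k**2 - 15*k - 26)/(k**7 + 25*k**6 + 261*k**5 + 1475*k**4 + 4874*k**3 + 9420*k**2 + 9864*k + 4320)

Invalid: residual 6*(-2*k**2 - 15*k - 26)/(k**7 + 25*k**6 + 261*k**5 + 1475*k**4 + 4874*k**3 + 9420*k**2 + 9864*k + 4320) ≠ 0.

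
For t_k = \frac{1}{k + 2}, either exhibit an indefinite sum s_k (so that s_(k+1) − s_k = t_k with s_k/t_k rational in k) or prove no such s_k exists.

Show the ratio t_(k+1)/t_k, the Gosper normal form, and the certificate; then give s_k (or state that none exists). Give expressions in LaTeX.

none — t_k is not Gosper-summable

t_(k+1)/t_k = (k + 2)/(k + 3).
Take A(k)=k + 2, B(k)=k + 3, C(k)=1.
Need (k + 2)·f(k+1) − (k + 2)·f(k) = 1.
Degrees (1,1,0) ⇒ d ≤ 0.
f = c0 ⇒ A·f(k+1) − B(k−1)·f(k) − C = -1. The system {-1 = 0} is inconsistent; no antidifference.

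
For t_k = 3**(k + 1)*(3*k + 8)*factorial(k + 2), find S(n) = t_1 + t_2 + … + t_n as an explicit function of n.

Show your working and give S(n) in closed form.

r(k) = 3*(k + 3)*(3*k + 11)/(3*k + 8) after simplifying.
Normal form (A,B,C) = (3*k + 9, 1, k + 8/3).
f must satisfy (3*k + 9)·f(k+1) − (1)·f(k) = k + 8/3.
Bound: deg f ≤ 0.
Solve for f: f(k) = 1/3 (degree 0 ≤ 0).
Then R = B(k−1)f/C = 1/(3*k + 8), so s_k = R(k)·t_k = 3**(k + 1)*factorial(k + 2).
Verify: 3**(k + 1)*(3*k + 8)*factorial(k + 2) matches t_k.
Telescope: S(n) = s_(n+1) − s_(1) = 3**(n + 2)*factorial(n + 3) − (54) = 9*3**n*factorial(n + 3) - 54.

S(n) = 9*3**n*factorial(n + 3) - 54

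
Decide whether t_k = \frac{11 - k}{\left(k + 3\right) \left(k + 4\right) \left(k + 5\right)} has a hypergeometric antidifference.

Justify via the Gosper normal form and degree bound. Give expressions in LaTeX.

Yes. s_k = \frac{k \left(k + 10\right)}{3 \left(k + 3\right) \left(k + 4\right)}.

Ratio r(k) = (k - 10)*(k + 3)/((k - 11)*(k + 6)).
So A=k + 3 and B=k + 6, with C=k - 11.
Need (k + 3)·f(k+1) − (k + 5)·f(k) = k - 11.
Bound: deg f ≤ 2.
Coefficient equations give f(k) = -k*(k + 10)/3.
Certificate R = B(k−1)f/C = -k*(k + 5)*(k + 10)/(3*(k - 11)) gives s_k = k*(k + 10)/(3*(k + 3)*(k + 4)).
Δs = (11 - k)/(k**3 + 12*k**2 + 47*k + 60), as required.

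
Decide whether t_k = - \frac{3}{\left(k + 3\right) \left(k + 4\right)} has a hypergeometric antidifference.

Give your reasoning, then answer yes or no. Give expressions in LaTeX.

Yes. s_k = - \frac{k}{k + 3}.

r(k) = (k + 3)/(k + 5) after simplifying.
Normal form (A,B,C) = (k + 3, k + 5, 1).
Key eq: (k + 3)·f(k+1) = (k + 4)·f(k) + (1).
Degrees (1,1,0) ⇒ d ≤ 1.
A polynomial solution: f(k) = k/3.
Then R = B(k−1)f/C = k*(k + 4)/3, so s_k = R(k)·t_k = -k/(k + 3).
Verify: -3/(k**2 + 7*k + 12) matches t_k.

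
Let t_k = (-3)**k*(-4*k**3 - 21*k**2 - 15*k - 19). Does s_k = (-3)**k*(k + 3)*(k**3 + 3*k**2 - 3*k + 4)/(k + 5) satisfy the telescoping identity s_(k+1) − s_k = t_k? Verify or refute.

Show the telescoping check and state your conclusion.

Invalid: residual (-3)**k*(8*k**4 + 84*k**3 + 246*k**2 + 182*k + 198)/(k**2 + 11*k + 30) ≠ 0.

s_(k+1) = (-3)**(k + 1)*(k**4 + 10*k**3 + 30*k**2 + 29*k + 20)/(k + 6)
s_(k+1) − s_k = (-3)**k*(-4*k**5 - 57*k**4 - 282*k**3 - 568*k**2 - 477*k - 372)/(k**2 + 11*k + 30)
(s_(k+1) − s_k) − t_k = (-3)**k*(8*k**4 + 84*k**3 + 246*k**2 + 182*k + 198)/(k**2 + 11*k + 30)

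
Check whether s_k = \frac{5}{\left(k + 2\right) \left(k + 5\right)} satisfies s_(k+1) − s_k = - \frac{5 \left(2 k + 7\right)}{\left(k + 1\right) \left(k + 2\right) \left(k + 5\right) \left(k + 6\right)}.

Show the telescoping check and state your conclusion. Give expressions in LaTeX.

s_(k+1) = 5/((k + 3)*(k + 6))
s_(k+1) − s_k = 10*(-k - 4)/(k**4 + 16*k**3 + 91*k**2 + 216*k + 180)
(s_(k+1) − s_k) − t_k = 5*(3*k + 13)/(k**5 + 17*k**4 + 107*k**3 + 307*k**2 + 396*k + 180)

Invalid: residual \frac{5 \left(3 k + 13\right)}{k^{5} + 17 k^{4} + 107 k^{3} + 307 k^{2} + 396 k + 180} ≠ 0.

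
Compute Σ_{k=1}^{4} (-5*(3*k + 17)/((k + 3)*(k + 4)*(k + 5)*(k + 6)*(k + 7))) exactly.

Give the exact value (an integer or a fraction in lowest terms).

Ratio r(k) = (k + 3)*(3*k + 20)/((k + 8)*(3*k + 17)).
Take A(k)=k + 3, B(k)=k + 8, C(k)=k + 17/3.
Key eq: (k + 3)·f(k+1) = (k + 7)·f(k) + (k + 17/3).
From deg A=1, deg B=1, deg C=1: d=4.
Match coefficients ⇒ f(k) = k*(k + 5)*(k**2 + 13*k + 54)/216.
Get s_k = R·t_k = 5*k*(-k**2 - 13*k - 54)/(72*(k**3 + 13*k**2 + 54*k + 72)) with R(k) = B(k−1)f(k)/C(k) = k*(k + 5)*(k + 7)*(k**2 + 13*k + 54)/(72*(3*k + 17)).
Δs = 5*(-3*k - 17)/(k**5 + 25*k**4 + 245*k**3 + 1175*k**2 + 2754*k + 2520), as required.
Telescoping: Σ = s_(5) − s_(1) = -25/396 − (-17/504) = -163/5544.

Σ = -163/5544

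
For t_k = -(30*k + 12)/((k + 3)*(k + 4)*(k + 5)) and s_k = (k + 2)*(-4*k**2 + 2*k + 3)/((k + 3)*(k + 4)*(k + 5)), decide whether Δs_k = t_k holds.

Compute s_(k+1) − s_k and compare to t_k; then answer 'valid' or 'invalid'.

s_(k+1) = (k + 3)*(2*k - 4*(k + 1)**2 + 5)/((k + 4)*(k + 5)*(k + 6))
s_(k+1) − s_k = 3*(-14*k**2 - 32*k - 9)/(k**4 + 18*k**3 + 119*k**2 + 342*k + 360)
(s_(k+1) − s_k) − t_k = 3*(-4*k**2 + 32*k + 15)/(k**4 + 18*k**3 + 119*k**2 + 342*k + 360)

Invalid: residual 3*(-4*k**2 + 32*k + 15)/(k**4 + 18*k**3 + 119*k**2 + 342*k + 360) ≠ 0.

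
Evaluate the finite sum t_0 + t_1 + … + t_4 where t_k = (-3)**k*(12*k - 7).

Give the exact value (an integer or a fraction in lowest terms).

r(k) = 3*(-12*k - 5)/(12*k - 7) after simplifying.
Factor: A=-3; B=1; C=k - 7/12.
Need (-3)·f(k+1) − (1)·f(k) = k - 7/12.
From deg A=0, deg B=0, deg C=1: d=1.
Match coefficients ⇒ f(k) = -(3*k - 4)/12.
Certificate R = B(k−1)f/C = -(3*k - 4)/(12*k - 7) gives s_k = (-3)**k*(4 - 3*k).
Check: Δs_k = (-3)**k*(12*k - 7). ✓
Sum = s_(5) − s_(0); s_(5) = 2673, s_(0) = 4 ⇒ 2669.

Σ = 2669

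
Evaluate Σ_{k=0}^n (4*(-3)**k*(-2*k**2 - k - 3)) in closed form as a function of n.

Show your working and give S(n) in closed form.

S(n) = -6*(-3)**n*n**2 - 6*(-3)**n*n + 3*(-3)**(n + 1) - 3

Compute t_(k+1)/t_k: get 3*(-2*k**2 - 5*k - 6)/(2*k**2 + k + 3).
Normal form (A,B,C) = (-3, 1, k**2 + k/2 + 3/2).
Set up (-3)·f(k+1) − (1)·f(k) − (k**2 + k/2 + 3/2) = 0.
Bound: deg f ≤ 2.
A polynomial solution: f(k) = -(2*k**2 - 2*k + 3)/8.
So s_k = (B(k−1)f/C)·t_k = (-(2*k**2 - 2*k + 3)/(4*(2*k**2 + k + 3)))·t_k = (-3)**k*(2*k**2 - 2*k + 3).
Verify: 4*(-3)**k*(-2*k**2 - k - 3) matches t_k.
Telescope: S(n) = s_(n+1) − s_(0) = (-3)**(n + 1)*(2*n**2 + 2*n + 3) − (3) = -6*(-3)**n*n**2 - 6*(-3)**n*n + 3*(-3)**(n + 1) - 3.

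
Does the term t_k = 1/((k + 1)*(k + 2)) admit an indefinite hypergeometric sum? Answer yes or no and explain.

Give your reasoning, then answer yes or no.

Yes. s_k = k/(k + 1).

r(k) = (k + 1)/(k + 3) after simplifying.
A = k + 1, B = k + 3, C = 1.
Solve (k + 1)·f(k+1) − (k + 2)·f(k) = 1.
deg f ≤ 1 (via 1,1,0).
Match coefficients ⇒ f(k) = k.
So s_k = (B(k−1)f/C)·t_k = (k*(k + 2))·t_k = k/(k + 1).
s_(k+1) − s_k = 1/(k**2 + 3*k + 2) = t_k.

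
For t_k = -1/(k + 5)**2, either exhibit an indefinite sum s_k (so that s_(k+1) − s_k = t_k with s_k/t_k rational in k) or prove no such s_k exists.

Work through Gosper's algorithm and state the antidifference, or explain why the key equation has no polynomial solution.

no hypergeometric antidifference exists

t_(k+1)/t_k = (k + 5)**2/(k + 6)**2.
So A=k**2 + 10*k + 25 and B=k**2 + 12*k + 36, with C=1.
f must satisfy (k**2 + 10*k + 25)·f(k+1) − (k**2 + 10*k + 25)·f(k) = 1.
From deg A=2, deg B=2, deg C=0: d=0.
Generic f = c0 gives residual -1; -1 = 0 cannot hold, so t_k is not Gosper-summable.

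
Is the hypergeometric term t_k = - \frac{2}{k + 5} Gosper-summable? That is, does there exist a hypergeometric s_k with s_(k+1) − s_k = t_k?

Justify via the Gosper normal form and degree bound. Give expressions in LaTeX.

The ratio is (k + 5)/(k + 6).
So A=k + 5 and B=k + 6, with C=1.
Need (k + 5)·f(k+1) − (k + 5)·f(k) = 1.
d = 0 from the (1,1,0) case.
Generic f = c0 gives residual -1; -1 = 0 cannot hold, so t_k is not Gosper-summable.

No. Not Gosper-summable.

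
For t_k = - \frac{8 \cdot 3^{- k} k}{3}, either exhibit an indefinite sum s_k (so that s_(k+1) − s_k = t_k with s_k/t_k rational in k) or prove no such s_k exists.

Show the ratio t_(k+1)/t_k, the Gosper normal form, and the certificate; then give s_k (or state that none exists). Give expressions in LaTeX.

Ratio r(k) = (k + 1)/(3*k).
Take A(k)=1/3, B(k)=1, C(k)=k.
Solve (1/3)·f(k+1) − (1)·f(k) = k.
deg f ≤ 1 (via 0,0,1).
Solving with deg f ≤ 1: f(k) = -3*(2*k + 1)/4.
R(k) = B(k−1)·f(k)/C(k) = -3*(2*k + 1)/(4*k); s_k = R·t_k = 2*(2*k + 1)/3**k.
Verify: -8*k/(3*3**k) matches t_k.

s_k = 2 \cdot 3^{- k} \left(2 k + 1\right)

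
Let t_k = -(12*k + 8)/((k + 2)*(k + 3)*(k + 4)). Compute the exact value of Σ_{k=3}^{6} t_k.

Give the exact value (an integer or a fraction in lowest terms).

Σ = -28/45

t_(k+1)/t_k = (k + 2)*(3*k + 5)/((k + 5)*(3*k + 2)).
Take A(k)=k + 2, B(k)=k + 5, C(k)=k + 2/3.
Solve (k + 2)·f(k+1) − (k + 4)·f(k) = k + 2/3.
Degrees (1,1,1) ⇒ d ≤ 2.
Solving with deg f ≤ 2: f(k) = k*(2*k + 1)/9.
R(k) = B(k−1)·f(k)/C(k) = k*(k + 4)*(2*k + 1)/(3*(3*k + 2)); s_k = R·t_k = -4*k*(2*k + 1)/(3*(k + 2)*(k + 3)).
Δs = 4*(-3*k - 2)/(k**3 + 9*k**2 + 26*k + 24), as required.
Σ_(k=3)^(6) t_k = s_(7) − s_(3) = -14/9 − (-14/15) = -28/45.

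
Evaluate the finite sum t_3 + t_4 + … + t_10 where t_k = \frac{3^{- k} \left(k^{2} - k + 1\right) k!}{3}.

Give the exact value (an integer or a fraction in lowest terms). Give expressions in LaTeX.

Σ = 5419342/2187

Ratio r(k) = -(k + 1)*(k - (k + 1)**2)/(3*k**2 - 3*k + 3).
A = k/3 + 1/3, B = 1, C = k**2 - k + 1.
Solve (k/3 + 1/3)·f(k+1) − (1)·f(k) = k**2 - k + 1.
d = 1 from the (1,0,2) case.
Solve for f: f(k) = 3*k (degree 1 ≤ 1).
Get s_k = R·t_k = k*factorial(k)/3**k with R(k) = B(k−1)f(k)/C(k) = 3*k/(k**2 - k + 1).
Verify: (k**2 - k + 1)*factorial(k)/(3*3**k) matches t_k.
Sum = s_(11) − s_(3); s_(11) = 5420800/2187, s_(3) = 2/3 ⇒ 5419342/2187.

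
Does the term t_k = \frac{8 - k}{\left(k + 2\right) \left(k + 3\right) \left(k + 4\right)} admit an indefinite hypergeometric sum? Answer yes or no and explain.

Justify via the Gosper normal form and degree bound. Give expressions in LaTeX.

Yes. s_k = \frac{k \left(k + 7\right)}{2 \left(k + 2\right) \left(k + 3\right)}.

Ratio r(k) = (k - 7)*(k + 2)/((k - 8)*(k + 5)).
Take A(k)=k + 2, B(k)=k + 5, C(k)=k - 8.
Solve (k + 2)·f(k+1) − (k + 4)·f(k) = k - 8.
Bound: deg f ≤ 2.
Match coefficients ⇒ f(k) = -k*(k + 7)/2.
So s_k = (B(k−1)f/C)·t_k = (-k*(k + 4)*(k + 7)/(2*(k - 8)))·t_k = k*(k + 7)/(2*(k + 2)*(k + 3)).
s_(k+1) − s_k = (8 - k)/(k**3 + 9*k**2 + 26*k + 24) = t_k.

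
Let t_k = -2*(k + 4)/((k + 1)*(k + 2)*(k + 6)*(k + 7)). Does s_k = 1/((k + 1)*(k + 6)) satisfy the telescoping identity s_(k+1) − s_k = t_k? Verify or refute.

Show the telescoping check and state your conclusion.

valid (s_(k+1) − s_k reduces to t_k)

s_(k+1) = 1/((k + 2)*(k + 7))
s_(k+1) − s_k = 2*(-k - 4)/(k**4 + 16*k**3 + 83*k**2 + 152*k + 84)
(s_(k+1) − s_k) − t_k = 0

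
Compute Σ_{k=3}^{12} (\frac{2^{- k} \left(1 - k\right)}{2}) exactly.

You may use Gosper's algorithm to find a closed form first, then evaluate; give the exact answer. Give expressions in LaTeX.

Σ = -3059/8192

The ratio is k/(2*(k - 1)).
Gosper form: A/B · C(k+1)/C(k) with A=1/2, B=1, C=k - 1.
Solve (1/2)·f(k+1) − (1)·f(k) = k - 1.
Bound: deg f ≤ 1.
A polynomial solution: f(k) = -2*k.
So s_k = (B(k−1)f/C)·t_k = (-2*k/(k - 1))·t_k = k/2**k.
Verify: (1 - k)/(2*2**k) matches t_k.
Sum = s_(13) − s_(3); s_(13) = 13/8192, s_(3) = 3/8 ⇒ -3059/8192.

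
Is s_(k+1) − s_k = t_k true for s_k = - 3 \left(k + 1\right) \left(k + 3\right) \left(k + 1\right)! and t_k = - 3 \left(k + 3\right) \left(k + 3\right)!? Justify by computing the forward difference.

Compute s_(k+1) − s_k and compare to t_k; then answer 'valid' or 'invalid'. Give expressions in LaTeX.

Invalid: residual 3 \left(k^{2} + 5 k + 5\right) \left(k + 1\right)! ≠ 0.

s_(k+1) = -3*(k + 2)*(k + 4)*factorial(k + 2)
s_(k+1) − s_k = -3*(k**3 + 7*k**2 + 16*k + 13)*factorial(k + 1)
(s_(k+1) − s_k) − t_k = 3*(k**2 + 5*k + 5)*factorial(k + 1)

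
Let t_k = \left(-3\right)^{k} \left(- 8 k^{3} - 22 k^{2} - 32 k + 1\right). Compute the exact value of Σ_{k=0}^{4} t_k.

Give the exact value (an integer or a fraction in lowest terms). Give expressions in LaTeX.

Compute t_(k+1)/t_k: get 3*(-8*k**3 - 46*k**2 - 100*k - 61)/(8*k**3 + 22*k**2 + 32*k - 1).
Factor: A=-3; B=1; C=k**3 + 11*k**2/4 + 4*k - 1/8.
Solve (-3)·f(k+1) − (1)·f(k) = k**3 + 11*k**2/4 + 4*k - 1/8.
deg f ≤ 3 (via 0,0,3).
Match coefficients ⇒ f(k) = -(2*k**3 + k**2 + 2*k - 4)/8.
Get s_k = R·t_k = (-3)**k*(2*k**3 + k**2 + 2*k - 4) with R(k) = B(k−1)f(k)/C(k) = -(2*k**3 + k**2 + 2*k - 4)/(8*k**3 + 22*k**2 + 32*k - 1).
Δs = (-3)**k*(-8*k**3 - 22*k**2 - 32*k + 1), as required.
Telescoping: Σ = s_(5) − s_(0) = -68283 − (-4) = -68279.

Σ = -68279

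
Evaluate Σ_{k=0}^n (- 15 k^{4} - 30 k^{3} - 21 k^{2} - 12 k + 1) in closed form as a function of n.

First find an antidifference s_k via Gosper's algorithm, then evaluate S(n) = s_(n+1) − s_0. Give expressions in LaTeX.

S(n) = - 3 n^{5} - 15 n^{4} - 27 n^{3} - 24 n^{2} - 8 n + 1

The ratio is (15*k**4 + 90*k**3 + 201*k**2 + 204*k + 77)/(15*k**4 + 30*k**3 + 21*k**2 + 12*k - 1).
A = 1, B = 1, C = k**4 + 2*k**3 + 7*k**2/5 + 4*k/5 - 1/15.
f must satisfy (1)·f(k+1) − (1)·f(k) = k**4 + 2*k**3 + 7*k**2/5 + 4*k/5 - 1/15.
From deg A=0, deg B=0, deg C=4: d=5.
Solve for f: f(k) = k*(3*k**4 - 3*k**2 + 3*k - 4)/15 (degree 5 ≤ 5).
So s_k = (B(k−1)f/C)·t_k = (k*(3*k**4 - 3*k**2 + 3*k - 4)/(15*k**4 + 30*k**3 + 21*k**2 + 12*k - 1))·t_k = k*(-3*k**4 + 3*k**2 - 3*k + 4).
s_(k+1) − s_k = -15*k**4 - 30*k**3 - 21*k**2 - 12*k + 1 = t_k.
Σ_(k=0)^n t_k = s_(n+1) − s_(0) = (-3*n**5 - 15*n**4 - 27*n**3 - 24*n**2 - 8*n + 1) − (0), i.e. -3*n**5 - 15*n**4 - 27*n**3 - 24*n**2 - 8*n + 1.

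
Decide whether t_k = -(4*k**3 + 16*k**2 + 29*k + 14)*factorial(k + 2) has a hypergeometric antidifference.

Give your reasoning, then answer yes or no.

t_(k+1)/t_k = (4*k**4 + 40*k**3 + 157*k**2 + 282*k + 189)/(4*k**3 + 16*k**2 + 29*k + 14).
Take A(k)=k + 3, B(k)=1, C(k)=k**3 + 4*k**2 + 29*k/4 + 7/2.
Key eq: (k + 3)·f(k+1) = (1)·f(k) + (k**3 + 4*k**2 + 29*k/4 + 7/2).
From deg A=1, deg B=0, deg C=3: d=2.
Solve for f: f(k) = (4*k**2 + 1)/4 (degree 2 ≤ 2).
Certificate R = B(k−1)f/C = (4*k**2 + 1)/(4*k**3 + 16*k**2 + 29*k + 14) gives s_k = -(4*k**2 + 1)*factorial(k + 2).
s_(k+1) − s_k = -(4*k**3 + 16*k**2 + 29*k + 14)*factorial(k + 2) = t_k.

Yes. s_k = -(4*k**2 + 1)*factorial(k + 2).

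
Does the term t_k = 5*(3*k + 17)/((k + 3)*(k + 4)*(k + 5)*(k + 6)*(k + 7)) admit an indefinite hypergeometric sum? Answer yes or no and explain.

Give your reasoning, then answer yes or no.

The ratio is (k + 3)*(3*k + 20)/((k + 8)*(3*k + 17)).
Normal form (A,B,C) = (k + 3, k + 8, k + 17/3).
Solve (k + 3)·f(k+1) − (k + 7)·f(k) = k + 17/3.
d = 4 from the (1,1,1) case.
Solve for f: f(k) = k*(k + 5)*(k**2 + 13*k + 54)/216 (degree 4 ≤ 4).
R(k) = B(k−1)·f(k)/C(k) = k*(k + 5)*(k + 7)*(k**2 + 13*k + 54)/(72*(3*k + 17)); s_k = R·t_k = 5*k*(k**2 + 13*k + 54)/(72*(k**3 + 13*k**2 + 54*k + 72)).
Verify: 5*(3*k + 17)/(k**5 + 25*k**4 + 245*k**3 + 1175*k**2 + 2754*k + 2520) matches t_k.

Yes. s_k = 5*k*(k**2 + 13*k + 54)/(72*(k**3 + 13*k**2 + 54*k + 72)).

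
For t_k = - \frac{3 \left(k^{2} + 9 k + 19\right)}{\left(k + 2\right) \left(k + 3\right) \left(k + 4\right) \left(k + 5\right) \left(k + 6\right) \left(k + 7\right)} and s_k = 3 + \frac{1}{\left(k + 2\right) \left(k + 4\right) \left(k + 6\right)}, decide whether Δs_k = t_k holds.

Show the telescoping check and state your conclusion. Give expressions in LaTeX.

valid; difference matches t_k

s_(k+1) = 3 + 1/((k + 3)*(k + 5)*(k + 7))
s_(k+1) − s_k = 1/((k + 3)*(k + 5)*(k + 7)) - 1/((k + 2)*(k + 4)*(k + 6))
(s_(k+1) − s_k) − t_k = 0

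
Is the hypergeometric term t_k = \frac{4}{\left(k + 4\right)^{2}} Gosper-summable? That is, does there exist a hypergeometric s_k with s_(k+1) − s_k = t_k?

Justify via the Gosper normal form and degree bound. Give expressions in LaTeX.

No — the linear system for f has no solution.

The ratio is (k + 4)**2/(k + 5)**2.
Normal form (A,B,C) = (k**2 + 8*k + 16, k**2 + 10*k + 25, 1).
f must satisfy (k**2 + 8*k + 16)·f(k+1) − (k**2 + 8*k + 16)·f(k) = 1.
deg f ≤ 0 (via 2,2,0).
Put f(k) = c0: A·f(k+1) − B(k−1)·f(k) − C = -1; need -1 = 0 — inconsistent ⇒ no f, not summable.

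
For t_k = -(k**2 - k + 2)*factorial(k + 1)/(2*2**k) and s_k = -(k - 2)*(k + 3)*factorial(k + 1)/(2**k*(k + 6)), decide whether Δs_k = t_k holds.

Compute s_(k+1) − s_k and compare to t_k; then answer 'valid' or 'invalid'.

s_(k+1) = -(k - 1)*(k + 4)*factorial(k + 2)/(2*2**k*(k + 7))
s_(k+1) − s_k = -(k**4 + 9*k**3 + 16*k**2 + 2*k + 36)*factorial(k + 1)/(2*2**k*(k + 6)*(k + 7))
(s_(k+1) − s_k) − t_k = 3*(k**3 + 5*k**2 - 6*k + 16)*factorial(k + 1)/(2*2**k*(k + 6)*(k + 7))

Invalid: residual 3*(k**3 + 5*k**2 - 6*k + 16)*factorial(k + 1)/(2*2**k*(k + 6)*(k + 7)) ≠ 0.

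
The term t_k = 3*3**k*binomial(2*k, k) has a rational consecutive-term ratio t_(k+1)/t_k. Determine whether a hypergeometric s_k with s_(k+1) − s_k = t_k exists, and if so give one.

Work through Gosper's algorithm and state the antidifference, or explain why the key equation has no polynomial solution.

Compute t_(k+1)/t_k: get 6*(2*k + 1)/(k + 1).
Gosper form: A/B · C(k+1)/C(k) with A=12*k + 6, B=k + 1, C=1.
f must satisfy (12*k + 6)·f(k+1) − (k)·f(k) = 1.
deg f ≤ -1 (via 1,1,0).
d = -1 < 0 ⇒ no nonzero polynomial f; not summable.

no hypergeometric antidifference exists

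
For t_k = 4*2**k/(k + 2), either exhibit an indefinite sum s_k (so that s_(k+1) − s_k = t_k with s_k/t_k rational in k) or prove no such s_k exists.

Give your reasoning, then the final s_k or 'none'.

r(k) = 2*(k + 2)/(k + 3) after simplifying.
Gosper form: A/B · C(k+1)/C(k) with A=2*k + 4, B=k + 3, C=1.
Key eq: (2*k + 4)·f(k+1) = (k + 2)·f(k) + (1).
Bound: deg f ≤ -1.
deg f ≤ -1 is impossible — no certificate.

none (Gosper's algorithm certifies no s_k)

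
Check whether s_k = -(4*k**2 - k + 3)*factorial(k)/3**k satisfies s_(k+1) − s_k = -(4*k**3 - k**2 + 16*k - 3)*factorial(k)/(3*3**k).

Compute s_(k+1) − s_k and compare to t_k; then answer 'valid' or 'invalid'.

Valid — Δs_k = t_k.

s_(k+1) = -(4*k**2 + 7*k + 6)*factorial(k + 1)/(3*3**k)
s_(k+1) − s_k = -(4*k**3 - k**2 + 16*k - 3)*factorial(k)/(3*3**k)
(s_(k+1) − s_k) − t_k = 0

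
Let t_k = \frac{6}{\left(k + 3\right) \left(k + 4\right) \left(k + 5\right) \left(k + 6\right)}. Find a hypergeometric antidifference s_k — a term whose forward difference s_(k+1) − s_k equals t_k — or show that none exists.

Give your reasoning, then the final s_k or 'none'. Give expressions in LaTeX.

Ratio r(k) = (k + 3)/(k + 7).
Factor: A=k + 3; B=k + 7; C=1.
Set up (k + 3)·f(k+1) − (k + 6)·f(k) − (1) = 0.
deg f ≤ 3 (via 1,1,0).
Coefficient equations give f(k) = k*(k**2 + 12*k + 47)/180.
R(k) = B(k−1)·f(k)/C(k) = k*(k + 6)*(k**2 + 12*k + 47)/180; s_k = R·t_k = k*(k**2 + 12*k + 47)/(30*(k + 3)*(k + 4)*(k + 5)).
Check: Δs_k = 6/(k**4 + 18*k**3 + 119*k**2 + 342*k + 360). ✓

s_k = \frac{k \left(k^{2} + 12 k + 47\right)}{30 \left(k + 3\right) \left(k + 4\right) \left(k + 5\right)}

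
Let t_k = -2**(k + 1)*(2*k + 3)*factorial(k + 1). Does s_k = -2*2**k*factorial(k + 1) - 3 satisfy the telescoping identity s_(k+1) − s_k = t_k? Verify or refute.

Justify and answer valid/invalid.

s_(k+1) = -2*2**(k + 1)*factorial(k + 2) - 3
s_(k+1) − s_k = -2**(k + 1)*(2*k + 3)*factorial(k + 1)
(s_(k+1) − s_k) − t_k = 0

valid; difference matches t_k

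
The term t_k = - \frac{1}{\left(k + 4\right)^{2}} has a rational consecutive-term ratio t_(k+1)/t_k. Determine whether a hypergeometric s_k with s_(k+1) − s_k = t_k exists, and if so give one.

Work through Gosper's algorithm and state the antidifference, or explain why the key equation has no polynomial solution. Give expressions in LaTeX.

no hypergeometric antidifference exists

r(k) = (k + 4)**2/(k + 5)**2 after simplifying.
Take A(k)=k**2 + 8*k + 16, B(k)=k**2 + 10*k + 25, C(k)=1.
Set up (k**2 + 8*k + 16)·f(k+1) − (k**2 + 8*k + 16)·f(k) − (1) = 0.
d = 0 from the (2,2,0) case.
Write f(k) = c0. Then LHS − RHS = -1, requiring -1 = 0: contradictory. No certificate.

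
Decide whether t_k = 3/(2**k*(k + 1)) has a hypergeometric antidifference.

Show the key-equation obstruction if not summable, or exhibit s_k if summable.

No — negative degree bound, so no certificate f.

r(k) = (k + 1)/(2*(k + 2)) after simplifying.
A = k/2 + 1/2, B = k + 2, C = 1.
f must satisfy (k/2 + 1/2)·f(k+1) − (k + 1)·f(k) = 1.
deg f ≤ -1 (via 1,1,0).
Negative degree bound (-1): no f exists, t_k not Gosper-summable.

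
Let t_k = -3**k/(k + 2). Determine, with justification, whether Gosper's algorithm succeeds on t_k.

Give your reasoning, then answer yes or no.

r(k) = 3*(k + 2)/(k + 3) after simplifying.
Factor: A=3*k + 6; B=k + 3; C=1.
Need (3*k + 6)·f(k+1) − (k + 2)·f(k) = 1.
Bound: deg f ≤ -1.
Negative degree bound (-1): no f exists, t_k not Gosper-summable.

No; the degree bound rules out any f.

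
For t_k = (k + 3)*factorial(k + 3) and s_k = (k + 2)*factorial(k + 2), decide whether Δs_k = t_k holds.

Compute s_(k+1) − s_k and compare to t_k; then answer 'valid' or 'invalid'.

Invalid: residual -(k + 2)*factorial(k + 2) ≠ 0.

s_(k+1) = (k + 3)*factorial(k + 3)
s_(k+1) − s_k = (k**2 + 5*k + 7)*factorial(k + 2)
(s_(k+1) − s_k) − t_k = -(k + 2)*factorial(k + 2)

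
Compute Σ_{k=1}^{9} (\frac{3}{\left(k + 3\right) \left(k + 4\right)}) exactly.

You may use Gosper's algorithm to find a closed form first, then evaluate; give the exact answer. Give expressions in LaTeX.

Σ = 27/52

r(k) = (k + 3)/(k + 5) after simplifying.
Normal form (A,B,C) = (k + 3, k + 5, 1).
Key eq: (k + 3)·f(k+1) = (k + 4)·f(k) + (1).
From deg A=1, deg B=1, deg C=0: d=1.
Match coefficients ⇒ f(k) = k/3.
Certificate R = B(k−1)f/C = k*(k + 4)/3 gives s_k = k/(k + 3).
Verify: 3/(k**2 + 7*k + 12) matches t_k.
Sum = s_(10) − s_(1); s_(10) = 10/13, s_(1) = 1/4 ⇒ 27/52.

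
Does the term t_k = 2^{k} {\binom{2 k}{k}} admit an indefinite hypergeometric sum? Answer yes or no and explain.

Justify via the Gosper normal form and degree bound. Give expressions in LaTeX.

No — key equation has no polynomial f.

The ratio is 4*(2*k + 1)/(k + 1).
Take A(k)=8*k + 4, B(k)=k + 1, C(k)=1.
Set up (8*k + 4)·f(k+1) − (k)·f(k) − (1) = 0.
From deg A=1, deg B=1, deg C=0: d=-1.
Negative degree bound (-1): no f exists, t_k not Gosper-summable.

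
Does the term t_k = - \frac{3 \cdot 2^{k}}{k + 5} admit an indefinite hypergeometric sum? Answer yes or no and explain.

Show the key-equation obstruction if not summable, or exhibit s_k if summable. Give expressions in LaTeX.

No — key equation has no polynomial f.

The ratio is 2*(k + 5)/(k + 6).
So A=2*k + 10 and B=k + 6, with C=1.
f must satisfy (2*k + 10)·f(k+1) − (k + 5)·f(k) = 1.
Bound: deg f ≤ -1.
d = -1 < 0 ⇒ no nonzero polynomial f; not summable.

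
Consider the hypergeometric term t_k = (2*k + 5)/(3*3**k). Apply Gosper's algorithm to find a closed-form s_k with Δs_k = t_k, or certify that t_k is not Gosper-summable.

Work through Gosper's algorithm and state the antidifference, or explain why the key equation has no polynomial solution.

Ratio r(k) = (2*k + 7)/(3*(2*k + 5)).
A = 1/3, B = 1, C = k + 5/2.
Need (1/3)·f(k+1) − (1)·f(k) = k + 5/2.
deg f ≤ 1 (via 0,0,1).
Coefficient equations give f(k) = -3*(k + 3)/2.
Certificate R = B(k−1)f/C = -3*(k + 3)/(2*k + 5) gives s_k = (-k - 3)/3**k.
s_(k+1) − s_k = (2*k + 5)/(3*3**k) = t_k.

s_k = (-k - 3)/3**k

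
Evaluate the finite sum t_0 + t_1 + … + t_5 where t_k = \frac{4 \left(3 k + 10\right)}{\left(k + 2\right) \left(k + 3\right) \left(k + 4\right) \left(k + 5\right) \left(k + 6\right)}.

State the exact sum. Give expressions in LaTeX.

The ratio is (k + 2)*(3*k + 13)/((k + 7)*(3*k + 10)).
Normal form (A,B,C) = (k + 2, k + 7, k + 10/3).
Need (k + 2)·f(k+1) − (k + 6)·f(k) = k + 10/3.
From deg A=1, deg B=1, deg C=1: d=4.
Coefficient equations give f(k) = k*(k + 3)*(k**2 + 11*k + 38)/120.
So s_k = (B(k−1)f/C)·t_k = (k*(k + 3)*(k + 6)*(k**2 + 11*k + 38)/(40*(3*k + 10)))·t_k = k*(k**2 + 11*k + 38)/(10*(k**3 + 11*k**2 + 38*k + 40)).
Check: Δs_k = 4*(3*k + 10)/(k**5 + 20*k**4 + 155*k**3 + 580*k**2 + 1044*k + 720). ✓
Telescoping: Σ = s_(6) − s_(0) = 21/220 − (0) = 21/220.

Σ = 21/220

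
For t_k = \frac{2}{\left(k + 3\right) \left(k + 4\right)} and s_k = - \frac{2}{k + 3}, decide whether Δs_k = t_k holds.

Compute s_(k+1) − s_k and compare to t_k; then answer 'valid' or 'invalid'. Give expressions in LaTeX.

s_(k+1) = -2/(k + 4)
s_(k+1) − s_k = 2/((k + 3)*(k + 4))
(s_(k+1) − s_k) − t_k = 0

valid; difference matches t_k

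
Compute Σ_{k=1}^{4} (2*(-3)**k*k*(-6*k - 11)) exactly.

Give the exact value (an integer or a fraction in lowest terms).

Σ = -18708

Step 1: r(k) = -3*(k + 1)*(6*k + 17)/(k*(6*k + 11)).
Take A(k)=-3, B(k)=1, C(k)=k**2 + 11*k/6.
Key eq: (-3)·f(k+1) = (1)·f(k) + (k**2 + 11*k/6).
From deg A=0, deg B=0, deg C=2: d=2.
Match coefficients ⇒ f(k) = -(3*k**2 + k - 3)/12.
Get s_k = R·t_k = (-3)**k*(3*k**2 + k - 3) with R(k) = B(k−1)f(k)/C(k) = -(3*k**2 + k - 3)/(2*k*(6*k + 11)).
Verify: 2*(-3)**k*k*(-6*k - 11) matches t_k.
Sum = s_(5) − s_(1); s_(5) = -18711, s_(1) = -3 ⇒ -18708.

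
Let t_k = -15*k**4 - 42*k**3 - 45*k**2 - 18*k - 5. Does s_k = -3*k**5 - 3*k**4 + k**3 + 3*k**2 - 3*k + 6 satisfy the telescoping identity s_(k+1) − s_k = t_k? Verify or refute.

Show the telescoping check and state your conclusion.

Valid — Δs_k = t_k.

s_(k+1) = -3*k**5 - 18*k**4 - 41*k**3 - 42*k**2 - 21*k + 1
s_(k+1) − s_k = -15*k**4 - 42*k**3 - 45*k**2 - 18*k - 5
(s_(k+1) − s_k) − t_k = 0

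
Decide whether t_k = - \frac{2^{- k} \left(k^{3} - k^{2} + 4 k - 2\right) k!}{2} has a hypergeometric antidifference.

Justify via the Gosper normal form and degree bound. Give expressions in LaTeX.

Yes. s_k = - 2^{- k} \left(k - 1\right)^{2} k!.

Ratio r(k) = (k + 1)*(4*k + (k + 1)**3 - (k + 1)**2 + 2)/(2*(k**3 - k**2 + 4*k - 2)).
Take A(k)=k/2 + 1/2, B(k)=1, C(k)=k**3 - k**2 + 4*k - 2.
Need (k/2 + 1/2)·f(k+1) − (1)·f(k) = k**3 - k**2 + 4*k - 2.
d = 2 from the (1,0,3) case.
Solving with deg f ≤ 2: f(k) = 2*(k - 1)**2.
Get s_k = R·t_k = -(k - 1)**2*factorial(k)/2**k with R(k) = B(k−1)f(k)/C(k) = 2*(k - 1)**2/(k**3 - k**2 + 4*k - 2).
s_(k+1) − s_k = -(k**3 - k**2 + 4*k - 2)*factorial(k)/(2*2**k) = t_k.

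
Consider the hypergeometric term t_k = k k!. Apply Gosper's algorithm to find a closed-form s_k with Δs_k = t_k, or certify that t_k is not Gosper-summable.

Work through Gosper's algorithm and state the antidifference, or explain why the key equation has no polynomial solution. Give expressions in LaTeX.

s_k = k!

Ratio r(k) = (k + 1)**2/k.
Take A(k)=k + 1, B(k)=1, C(k)=k.
Set up (k + 1)·f(k+1) − (1)·f(k) − (k) = 0.
d = 0 from the (1,0,1) case.
Solving with deg f ≤ 0: f(k) = 1.
Certificate R = B(k−1)f/C = 1/k gives s_k = factorial(k).
Check: Δs_k = k*factorial(k). ✓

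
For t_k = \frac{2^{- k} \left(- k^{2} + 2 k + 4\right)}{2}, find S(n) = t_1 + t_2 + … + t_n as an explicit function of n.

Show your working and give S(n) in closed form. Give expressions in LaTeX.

The ratio is (k**2 - 5)/(2*(k**2 - 2*k - 4)).
So A=1/2 and B=1, with C=k**2 - 2*k - 4.
Set up (1/2)·f(k+1) − (1)·f(k) − (k**2 - 2*k - 4) = 0.
From deg A=0, deg B=0, deg C=2: d=2.
Solve for f: f(k) = -2*(k**2 - 3) (degree 2 ≤ 2).
R(k) = B(k−1)·f(k)/C(k) = -2*(k**2 - 3)/(k**2 - 2*k - 4); s_k = R·t_k = (k**2 - 3)/2**k.
Verify: (-k**2 + 2*k + 4)/(2*2**k) matches t_k.
Telescope: S(n) = s_(n+1) − s_(1) = 2**(-n - 1)*(n**2 + 2*n - 2) − (-1) = 2**(-n - 1)*(2**(n + 1) + n**2 + 2*n - 2).

S(n) = 2^{- n - 1} \left(2^{n + 1} + n^{2} + 2 n - 2\right)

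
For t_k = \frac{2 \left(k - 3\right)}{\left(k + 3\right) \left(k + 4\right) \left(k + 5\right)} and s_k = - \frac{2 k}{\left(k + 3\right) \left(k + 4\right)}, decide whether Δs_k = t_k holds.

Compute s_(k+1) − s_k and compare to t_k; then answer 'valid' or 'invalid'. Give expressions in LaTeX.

s_(k+1) = 2*(-k - 1)/((k + 4)*(k + 5))
s_(k+1) − s_k = 2*(k - 3)/(k**3 + 12*k**2 + 47*k + 60)
(s_(k+1) − s_k) − t_k = 0

Valid — Δs_k = t_k.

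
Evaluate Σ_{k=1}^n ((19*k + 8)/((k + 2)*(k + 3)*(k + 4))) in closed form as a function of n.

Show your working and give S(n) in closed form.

S(n) = n*(7*n + 11)/(2*(n**2 + 7*n + 12))

Compute t_(k+1)/t_k: get (k + 2)*(19*k + 27)/((k + 5)*(19*k + 8)).
A = k + 2, B = k + 5, C = k + 8/19.
Set up (k + 2)·f(k+1) − (k + 4)·f(k) − (k + 8/19) = 0.
From deg A=1, deg B=1, deg C=1: d=2.
A polynomial solution: f(k) = k*(23*k + 1)/114.
R(k) = B(k−1)·f(k)/C(k) = k*(k + 4)*(23*k + 1)/(6*(19*k + 8)); s_k = R·t_k = k*(23*k + 1)/(6*(k + 2)*(k + 3)).
Δs = (19*k + 8)/(k**3 + 9*k**2 + 26*k + 24), as required.
Σ_(k=1)^n t_k = s_(n+1) − s_(1) = ((23*n**2 + 47*n + 24)/(6*(n**2 + 7*n + 12))) − (1/3), i.e. n*(7*n + 11)/(2*(n**2 + 7*n + 12)).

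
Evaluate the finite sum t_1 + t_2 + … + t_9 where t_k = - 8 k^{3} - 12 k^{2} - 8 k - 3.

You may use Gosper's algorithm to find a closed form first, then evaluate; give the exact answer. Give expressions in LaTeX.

Σ = -20007

Step 1: r(k) = (8*k**3 + 36*k**2 + 56*k + 31)/(8*k**3 + 12*k**2 + 8*k + 3).
Gosper form: A/B · C(k+1)/C(k) with A=1, B=1, C=k**3 + 3*k**2/2 + k + 3/8.
Need (1)·f(k+1) − (1)·f(k) = k**3 + 3*k**2/2 + k + 3/8.
Degrees (0,0,3) ⇒ d ≤ 4.
A polynomial solution: f(k) = k*(2*k**3 + 1)/8.
R(k) = B(k−1)·f(k)/C(k) = k*(2*k**3 + 1)/(8*k**3 + 12*k**2 + 8*k + 3); s_k = R·t_k = -2*k**4 - k.
Check: Δs_k = 2*k**4 - 2*(k + 1)**4 - 1. ✓
Sum = s_(10) − s_(1); s_(10) = -20010, s_(1) = -3 ⇒ -20007.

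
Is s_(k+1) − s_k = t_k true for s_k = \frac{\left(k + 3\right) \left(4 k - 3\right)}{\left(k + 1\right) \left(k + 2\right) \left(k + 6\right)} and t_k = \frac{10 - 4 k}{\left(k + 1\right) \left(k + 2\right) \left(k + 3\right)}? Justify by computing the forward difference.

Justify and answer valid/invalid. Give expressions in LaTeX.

s_(k+1) = (k + 4)*(4*k + 1)/((k + 2)*(k + 3)*(k + 7))
s_(k+1) − s_k = (-4*k**3 - 18*k**2 + 31*k + 213)/(k**5 + 19*k**4 + 131*k**3 + 401*k**2 + 540*k + 252)
(s_(k+1) − s_k) − t_k = 3*(8*k**2 + 23*k - 69)/(k**5 + 19*k**4 + 131*k**3 + 401*k**2 + 540*k + 252)

Invalid: residual \frac{3 \left(8 k^{2} + 23 k - 69\right)}{k^{5} + 19 k^{4} + 131 k^{3} + 401 k^{2} + 540 k + 252} ≠ 0.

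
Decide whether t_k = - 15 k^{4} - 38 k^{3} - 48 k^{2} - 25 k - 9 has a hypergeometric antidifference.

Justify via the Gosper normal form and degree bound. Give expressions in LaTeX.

Yes. s_k = k \left(- 3 k^{4} - 2 k^{3} - 2 k^{2} + 2 k - 4\right).

Ratio r(k) = (15*k**4 + 98*k**3 + 252*k**2 + 295*k + 135)/(15*k**4 + 38*k**3 + 48*k**2 + 25*k + 9).
Gosper form: A/B · C(k+1)/C(k) with A=1, B=1, C=k**4 + 38*k**3/15 + 16*k**2/5 + 5*k/3 + 3/5.
Need (1)·f(k+1) − (1)·f(k) = k**4 + 38*k**3/15 + 16*k**2/5 + 5*k/3 + 3/5.
Degrees (0,0,4) ⇒ d ≤ 5.
Solve for f: f(k) = k*(3*k**4 + 2*k**3 + 2*k**2 - 2*k + 4)/15 (degree 5 ≤ 5).
So s_k = (B(k−1)f/C)·t_k = (k*(3*k**4 + 2*k**3 + 2*k**2 - 2*k + 4)/(15*k**4 + 38*k**3 + 48*k**2 + 25*k + 9))·t_k = k*(-3*k**4 - 2*k**3 - 2*k**2 + 2*k - 4).
Verify: -15*k**4 - 38*k**3 - 48*k**2 - 25*k - 9 matches t_k.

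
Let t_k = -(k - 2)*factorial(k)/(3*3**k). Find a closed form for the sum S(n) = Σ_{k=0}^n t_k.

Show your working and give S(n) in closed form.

S(n) = 3**(-n - 1)*(3**(n + 1) - n*factorial(n) - factorial(n))

Ratio r(k) = (k**2 - 1)/(3*(k - 2)).
A = k/3 + 1/3, B = 1, C = k - 2.
Set up (k/3 + 1/3)·f(k+1) − (1)·f(k) − (k - 2) = 0.
Bound: deg f ≤ 0.
Solve for f: f(k) = 3 (degree 0 ≤ 0).
Then R = B(k−1)f/C = 3/(k - 2), so s_k = R(k)·t_k = -factorial(k)/3**k.
Δs = -(k - 2)*factorial(k)/(3*3**k), as required.
s_(n+1) = -3**(-n - 1)*factorial(n + 1) and s_(0) = -1, so S(n) = 3**(-n - 1)*(3**(n + 1) - n*factorial(n) - factorial(n)).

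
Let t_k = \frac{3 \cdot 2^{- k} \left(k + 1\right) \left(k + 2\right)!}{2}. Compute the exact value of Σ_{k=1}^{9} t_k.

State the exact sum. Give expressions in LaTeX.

t_(k+1)/t_k = (k + 2)*(k + 3)/(2*(k + 1)).
A = k/2 + 3/2, B = 1, C = k + 1.
Need (k/2 + 3/2)·f(k+1) − (1)·f(k) = k + 1.
d = 0 from the (1,0,1) case.
Solve for f: f(k) = 2 (degree 0 ≤ 0).
Then R = B(k−1)f/C = 2/(k + 1), so s_k = R(k)·t_k = 3*factorial(k + 2)/2**k.
Verify: 3*(k + 1)*factorial(k + 2)/(2*2**k) matches t_k.
Σ_(k=1)^(9) t_k = s_(10) − s_(1) = 1403325 − (9) = 1403316.

Σ = 1403316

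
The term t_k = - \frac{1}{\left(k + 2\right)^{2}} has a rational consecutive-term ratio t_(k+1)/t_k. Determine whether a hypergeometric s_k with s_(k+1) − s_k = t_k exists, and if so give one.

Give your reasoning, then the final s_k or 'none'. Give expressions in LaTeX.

none — t_k is not Gosper-summable

The ratio is (k + 2)**2/(k + 3)**2.
So A=k**2 + 4*k + 4 and B=k**2 + 6*k + 9, with C=1.
f must satisfy (k**2 + 4*k + 4)·f(k+1) − (k**2 + 4*k + 4)·f(k) = 1.
Degrees (2,2,0) ⇒ d ≤ 0.
Generic f = c0 gives residual -1; -1 = 0 cannot hold, so t_k is not Gosper-summable.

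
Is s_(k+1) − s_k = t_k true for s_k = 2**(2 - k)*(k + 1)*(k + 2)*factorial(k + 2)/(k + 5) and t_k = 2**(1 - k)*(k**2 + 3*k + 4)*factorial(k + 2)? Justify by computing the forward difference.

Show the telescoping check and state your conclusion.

s_(k+1) = 2**(1 - k)*(k + 2)*(k + 3)*factorial(k + 3)/(k + 6)
s_(k+1) − s_k = 2**(1 - k)*(k + 2)*(k**3 + 9*k**2 + 25*k + 33)*factorial(k + 2)/((k + 5)*(k + 6))
(s_(k+1) − s_k) − t_k = -6*(k**3 + 8*k**2 + 17*k + 18)*factorial(k + 2)/(2**k*(k + 5)*(k + 6))

Invalid: residual -6*(k**3 + 8*k**2 + 17*k + 18)*factorial(k + 2)/(2**k*(k + 5)*(k + 6)) ≠ 0.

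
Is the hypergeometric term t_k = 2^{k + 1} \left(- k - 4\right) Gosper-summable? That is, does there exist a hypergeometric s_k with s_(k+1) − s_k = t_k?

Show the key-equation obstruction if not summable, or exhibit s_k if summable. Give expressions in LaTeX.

Ratio r(k) = 2*(k + 5)/(k + 4).
A = 2, B = 1, C = k + 4.
Need (2)·f(k+1) − (1)·f(k) = k + 4.
Bound: deg f ≤ 1.
Solving with deg f ≤ 1: f(k) = k + 2.
R(k) = B(k−1)·f(k)/C(k) = (k + 2)/(k + 4); s_k = R·t_k = 2**(k + 1)*(-k - 2).
Verify: 2**(k + 1)*(-k - 4) matches t_k.

Yes. s_k = 2^{k + 1} \left(- k - 2\right).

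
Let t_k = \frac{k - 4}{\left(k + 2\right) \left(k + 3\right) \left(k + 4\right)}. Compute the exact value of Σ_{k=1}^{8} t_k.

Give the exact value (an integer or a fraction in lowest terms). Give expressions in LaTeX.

Compute t_(k+1)/t_k: get (k - 3)*(k + 2)/((k - 4)*(k + 5)).
Normal form (A,B,C) = (k + 2, k + 5, k - 4).
Need (k + 2)·f(k+1) − (k + 4)·f(k) = k - 4.
From deg A=1, deg B=1, deg C=1: d=2.
Match coefficients ⇒ f(k) = -k*(k + 11)/6.
Get s_k = R·t_k = k*(-k - 11)/(6*(k + 2)*(k + 3)) with R(k) = B(k−1)f(k)/C(k) = -k*(k + 4)*(k + 11)/(6*(k - 4)).
Verify: (k - 4)/(k**3 + 9*k**2 + 26*k + 24) matches t_k.
Sum = s_(9) − s_(1); s_(9) = -5/22, s_(1) = -1/6 ⇒ -2/33.

Σ = -2/33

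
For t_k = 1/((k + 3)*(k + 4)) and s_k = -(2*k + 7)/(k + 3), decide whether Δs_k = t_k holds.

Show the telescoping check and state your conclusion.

s_(k+1) = (-2*k - 9)/(k + 4)
s_(k+1) − s_k = 1/(k**2 + 7*k + 12)
(s_(k+1) − s_k) − t_k = 0

valid; difference matches t_k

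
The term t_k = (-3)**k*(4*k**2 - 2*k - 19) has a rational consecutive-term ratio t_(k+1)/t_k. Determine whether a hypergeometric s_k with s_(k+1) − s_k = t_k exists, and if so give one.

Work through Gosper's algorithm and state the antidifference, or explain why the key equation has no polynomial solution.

Compute t_(k+1)/t_k: get 3*(-4*k**2 - 6*k + 17)/(4*k**2 - 2*k - 19).
Factor: A=-3; B=1; C=k**2 - k/2 - 19/4.
Need (-3)·f(k+1) − (1)·f(k) = k**2 - k/2 - 19/4.
d = 2 from the (0,0,2) case.
Match coefficients ⇒ f(k) = -(k**2 - 2*k - 4)/4.
Then R = B(k−1)f/C = -(k**2 - 2*k - 4)/(4*k**2 - 2*k - 19), so s_k = R(k)·t_k = (-3)**k*(-k**2 + 2*k + 4).
Δs = (-3)**k*(4*k**2 - 2*k - 19), as required.

s_k = (-3)**k*(-k**2 + 2*k + 4)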